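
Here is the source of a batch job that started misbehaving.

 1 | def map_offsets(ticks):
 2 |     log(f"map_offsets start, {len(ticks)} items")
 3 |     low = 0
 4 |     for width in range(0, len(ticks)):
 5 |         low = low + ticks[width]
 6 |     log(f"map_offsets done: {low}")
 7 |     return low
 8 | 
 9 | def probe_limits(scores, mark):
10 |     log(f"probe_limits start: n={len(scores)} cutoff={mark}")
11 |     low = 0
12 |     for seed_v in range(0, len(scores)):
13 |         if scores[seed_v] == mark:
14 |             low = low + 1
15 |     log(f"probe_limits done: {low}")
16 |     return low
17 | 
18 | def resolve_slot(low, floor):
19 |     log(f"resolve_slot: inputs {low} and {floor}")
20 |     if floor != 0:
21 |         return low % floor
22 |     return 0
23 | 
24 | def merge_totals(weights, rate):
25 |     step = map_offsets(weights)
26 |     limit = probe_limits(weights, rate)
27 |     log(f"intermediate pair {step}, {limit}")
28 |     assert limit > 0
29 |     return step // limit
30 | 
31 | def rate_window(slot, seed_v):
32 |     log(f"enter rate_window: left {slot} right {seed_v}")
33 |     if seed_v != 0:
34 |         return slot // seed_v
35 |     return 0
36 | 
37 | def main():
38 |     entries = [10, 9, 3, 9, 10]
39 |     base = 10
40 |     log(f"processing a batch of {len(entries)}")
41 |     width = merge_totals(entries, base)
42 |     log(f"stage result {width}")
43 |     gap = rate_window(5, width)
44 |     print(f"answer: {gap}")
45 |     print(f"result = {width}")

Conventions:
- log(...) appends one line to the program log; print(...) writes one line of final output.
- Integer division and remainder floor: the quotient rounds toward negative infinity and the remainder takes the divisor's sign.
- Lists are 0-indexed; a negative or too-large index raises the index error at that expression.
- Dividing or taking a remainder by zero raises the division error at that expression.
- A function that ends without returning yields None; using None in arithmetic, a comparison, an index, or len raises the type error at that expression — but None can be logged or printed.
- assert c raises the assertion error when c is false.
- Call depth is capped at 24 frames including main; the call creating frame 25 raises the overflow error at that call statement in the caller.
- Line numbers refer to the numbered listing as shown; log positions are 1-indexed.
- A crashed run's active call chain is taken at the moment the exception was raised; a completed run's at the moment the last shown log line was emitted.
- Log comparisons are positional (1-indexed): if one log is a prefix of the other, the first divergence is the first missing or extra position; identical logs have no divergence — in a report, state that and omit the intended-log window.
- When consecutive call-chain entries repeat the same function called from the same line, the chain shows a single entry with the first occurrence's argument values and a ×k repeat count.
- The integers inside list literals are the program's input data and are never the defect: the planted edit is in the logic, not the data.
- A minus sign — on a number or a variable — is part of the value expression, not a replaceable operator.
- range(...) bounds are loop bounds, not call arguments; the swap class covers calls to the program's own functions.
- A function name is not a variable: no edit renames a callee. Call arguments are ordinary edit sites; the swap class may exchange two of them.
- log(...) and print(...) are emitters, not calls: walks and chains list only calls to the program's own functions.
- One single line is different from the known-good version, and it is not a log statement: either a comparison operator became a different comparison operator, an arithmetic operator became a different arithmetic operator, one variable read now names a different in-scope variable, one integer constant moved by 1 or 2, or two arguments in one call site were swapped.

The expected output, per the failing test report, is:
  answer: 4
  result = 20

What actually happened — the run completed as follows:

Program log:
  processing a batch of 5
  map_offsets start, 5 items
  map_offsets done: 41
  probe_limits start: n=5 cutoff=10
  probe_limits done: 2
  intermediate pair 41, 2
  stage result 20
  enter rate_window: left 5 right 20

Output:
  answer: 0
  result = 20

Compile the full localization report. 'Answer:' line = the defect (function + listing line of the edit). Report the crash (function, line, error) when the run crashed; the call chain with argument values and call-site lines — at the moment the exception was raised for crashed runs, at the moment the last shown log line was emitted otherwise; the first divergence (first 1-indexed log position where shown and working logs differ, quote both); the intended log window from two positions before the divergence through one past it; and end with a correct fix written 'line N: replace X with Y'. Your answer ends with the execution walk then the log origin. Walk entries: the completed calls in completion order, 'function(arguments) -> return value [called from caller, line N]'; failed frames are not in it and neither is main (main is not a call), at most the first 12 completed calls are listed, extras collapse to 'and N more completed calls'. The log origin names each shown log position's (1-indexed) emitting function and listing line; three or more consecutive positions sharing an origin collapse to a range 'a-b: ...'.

Answer: the defect is in main at line 43.
Key observation: The log first diverges at position 8: the faulty run prints 'enter rate_window: left 5 right 20' where the working version prints 'enter rate_window: left 20 right 5'.
Call chain: main -> rate_window(5, 20) (called at line 43).
First divergence: position 8 — shown 'enter rate_window: left 5 right 20', intended 'enter rate_window: left 20 right 5'.
Intended log window:
  6: intermediate pair 41, 2
  7: stage result 20
  8: enter rate_window: left 20 right 5
Execution walk:
  map_offsets([10, 9, 3, 9, 10]) -> 41  [called from merge_totals, line 25]
  probe_limits([10, 9, 3, 9, 10], 10) -> 2  [called from merge_totals, line 26]
  merge_totals([10, 9, 3, 9, 10], 10) -> 20  [called from main, line 41]
  rate_window(5, 20) -> 0  [called from main, line 43]
Log line origins:
  1: logged in main at line 40
  2: logged in map_offsets at line 2
  3: logged in map_offsets at line 6
  4: logged in probe_limits at line 10
  5: logged in probe_limits at line 15
  6: logged in merge_totals at line 27
  7: logged in main at line 42
  8: logged in rate_window at line 32
A correct fix: line 43: replace `rate_window(5, width)` with `rate_window(width, 5)`.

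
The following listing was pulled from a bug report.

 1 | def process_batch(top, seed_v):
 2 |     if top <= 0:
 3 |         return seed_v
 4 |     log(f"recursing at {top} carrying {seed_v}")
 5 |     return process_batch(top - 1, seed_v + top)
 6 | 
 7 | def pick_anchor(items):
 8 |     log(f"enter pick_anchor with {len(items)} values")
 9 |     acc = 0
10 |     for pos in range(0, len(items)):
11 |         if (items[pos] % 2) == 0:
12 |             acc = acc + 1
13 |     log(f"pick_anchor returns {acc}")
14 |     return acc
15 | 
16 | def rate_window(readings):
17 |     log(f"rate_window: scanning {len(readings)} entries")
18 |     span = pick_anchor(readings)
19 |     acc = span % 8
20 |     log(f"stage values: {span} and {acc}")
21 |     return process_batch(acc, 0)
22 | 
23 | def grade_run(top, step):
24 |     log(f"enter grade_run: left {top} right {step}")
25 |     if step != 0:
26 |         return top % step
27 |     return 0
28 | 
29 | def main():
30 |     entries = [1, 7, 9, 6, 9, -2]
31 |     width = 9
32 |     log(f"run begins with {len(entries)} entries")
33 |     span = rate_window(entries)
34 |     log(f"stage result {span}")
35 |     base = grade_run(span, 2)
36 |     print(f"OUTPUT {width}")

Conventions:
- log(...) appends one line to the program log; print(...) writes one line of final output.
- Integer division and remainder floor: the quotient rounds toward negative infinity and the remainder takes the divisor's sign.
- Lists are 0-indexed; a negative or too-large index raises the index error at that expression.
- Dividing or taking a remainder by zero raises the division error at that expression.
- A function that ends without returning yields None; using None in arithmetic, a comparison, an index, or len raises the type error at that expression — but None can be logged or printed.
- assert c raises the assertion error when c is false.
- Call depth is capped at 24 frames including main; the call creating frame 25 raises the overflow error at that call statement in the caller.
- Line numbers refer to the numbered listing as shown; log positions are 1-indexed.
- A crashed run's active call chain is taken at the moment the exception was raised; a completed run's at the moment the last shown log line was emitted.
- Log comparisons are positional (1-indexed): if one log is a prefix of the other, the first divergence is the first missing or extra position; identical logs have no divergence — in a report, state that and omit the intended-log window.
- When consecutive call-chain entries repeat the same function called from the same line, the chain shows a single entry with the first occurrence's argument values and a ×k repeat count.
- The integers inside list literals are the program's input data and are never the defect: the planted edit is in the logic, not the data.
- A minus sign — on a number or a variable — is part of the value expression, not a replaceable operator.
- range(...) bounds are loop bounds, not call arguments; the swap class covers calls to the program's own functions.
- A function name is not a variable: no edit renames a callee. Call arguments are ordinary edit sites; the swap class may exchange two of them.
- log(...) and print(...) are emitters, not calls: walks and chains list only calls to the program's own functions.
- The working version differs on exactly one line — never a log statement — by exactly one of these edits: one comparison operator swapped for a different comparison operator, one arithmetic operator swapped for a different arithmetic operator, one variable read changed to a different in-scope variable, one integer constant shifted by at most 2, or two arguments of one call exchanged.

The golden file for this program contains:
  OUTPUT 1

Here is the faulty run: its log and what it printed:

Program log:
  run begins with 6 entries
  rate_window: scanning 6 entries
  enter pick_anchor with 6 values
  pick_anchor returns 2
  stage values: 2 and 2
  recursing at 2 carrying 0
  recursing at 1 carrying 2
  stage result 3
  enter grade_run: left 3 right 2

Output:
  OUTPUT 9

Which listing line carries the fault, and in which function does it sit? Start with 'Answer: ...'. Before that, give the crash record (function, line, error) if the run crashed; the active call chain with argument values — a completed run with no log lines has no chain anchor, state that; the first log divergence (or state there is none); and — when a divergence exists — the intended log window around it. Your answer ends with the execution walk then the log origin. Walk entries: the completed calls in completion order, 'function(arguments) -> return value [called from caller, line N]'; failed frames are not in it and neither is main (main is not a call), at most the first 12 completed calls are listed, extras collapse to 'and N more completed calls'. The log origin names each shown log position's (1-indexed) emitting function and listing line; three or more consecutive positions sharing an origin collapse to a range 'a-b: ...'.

Answer: the defect is in main at line 36.
The tell: Log streams are identical — the defect surfaces only in the printed output.
Call chain: main -> grade_run(3, 2) (called at line 35).
First divergence: none — the logs agree in full.
Execution walk:
  pick_anchor([1, 7, 9, 6, 9, -2]) -> 2  [called from rate_window, line 18]
  process_batch(0, 3) -> 3  [called from process_batch, line 5]
  process_batch(1, 2) -> 3  [called from process_batch, line 5]
  process_batch(2, 0) -> 3  [called from rate_window, line 21]
  rate_window([1, 7, 9, 6, 9, -2]) -> 3  [called from main, line 33]
  grade_run(3, 2) -> 1  [called from main, line 35]
Origin of each log line:
  1: from main, line 32
  2: from rate_window, line 17
  3: from pick_anchor, line 8
  4: from pick_anchor, line 13
  5: from rate_window, line 20
  6: from process_batch, line 4
  7: from process_batch, line 4
  8: from main, line 34
  9: from grade_run, line 24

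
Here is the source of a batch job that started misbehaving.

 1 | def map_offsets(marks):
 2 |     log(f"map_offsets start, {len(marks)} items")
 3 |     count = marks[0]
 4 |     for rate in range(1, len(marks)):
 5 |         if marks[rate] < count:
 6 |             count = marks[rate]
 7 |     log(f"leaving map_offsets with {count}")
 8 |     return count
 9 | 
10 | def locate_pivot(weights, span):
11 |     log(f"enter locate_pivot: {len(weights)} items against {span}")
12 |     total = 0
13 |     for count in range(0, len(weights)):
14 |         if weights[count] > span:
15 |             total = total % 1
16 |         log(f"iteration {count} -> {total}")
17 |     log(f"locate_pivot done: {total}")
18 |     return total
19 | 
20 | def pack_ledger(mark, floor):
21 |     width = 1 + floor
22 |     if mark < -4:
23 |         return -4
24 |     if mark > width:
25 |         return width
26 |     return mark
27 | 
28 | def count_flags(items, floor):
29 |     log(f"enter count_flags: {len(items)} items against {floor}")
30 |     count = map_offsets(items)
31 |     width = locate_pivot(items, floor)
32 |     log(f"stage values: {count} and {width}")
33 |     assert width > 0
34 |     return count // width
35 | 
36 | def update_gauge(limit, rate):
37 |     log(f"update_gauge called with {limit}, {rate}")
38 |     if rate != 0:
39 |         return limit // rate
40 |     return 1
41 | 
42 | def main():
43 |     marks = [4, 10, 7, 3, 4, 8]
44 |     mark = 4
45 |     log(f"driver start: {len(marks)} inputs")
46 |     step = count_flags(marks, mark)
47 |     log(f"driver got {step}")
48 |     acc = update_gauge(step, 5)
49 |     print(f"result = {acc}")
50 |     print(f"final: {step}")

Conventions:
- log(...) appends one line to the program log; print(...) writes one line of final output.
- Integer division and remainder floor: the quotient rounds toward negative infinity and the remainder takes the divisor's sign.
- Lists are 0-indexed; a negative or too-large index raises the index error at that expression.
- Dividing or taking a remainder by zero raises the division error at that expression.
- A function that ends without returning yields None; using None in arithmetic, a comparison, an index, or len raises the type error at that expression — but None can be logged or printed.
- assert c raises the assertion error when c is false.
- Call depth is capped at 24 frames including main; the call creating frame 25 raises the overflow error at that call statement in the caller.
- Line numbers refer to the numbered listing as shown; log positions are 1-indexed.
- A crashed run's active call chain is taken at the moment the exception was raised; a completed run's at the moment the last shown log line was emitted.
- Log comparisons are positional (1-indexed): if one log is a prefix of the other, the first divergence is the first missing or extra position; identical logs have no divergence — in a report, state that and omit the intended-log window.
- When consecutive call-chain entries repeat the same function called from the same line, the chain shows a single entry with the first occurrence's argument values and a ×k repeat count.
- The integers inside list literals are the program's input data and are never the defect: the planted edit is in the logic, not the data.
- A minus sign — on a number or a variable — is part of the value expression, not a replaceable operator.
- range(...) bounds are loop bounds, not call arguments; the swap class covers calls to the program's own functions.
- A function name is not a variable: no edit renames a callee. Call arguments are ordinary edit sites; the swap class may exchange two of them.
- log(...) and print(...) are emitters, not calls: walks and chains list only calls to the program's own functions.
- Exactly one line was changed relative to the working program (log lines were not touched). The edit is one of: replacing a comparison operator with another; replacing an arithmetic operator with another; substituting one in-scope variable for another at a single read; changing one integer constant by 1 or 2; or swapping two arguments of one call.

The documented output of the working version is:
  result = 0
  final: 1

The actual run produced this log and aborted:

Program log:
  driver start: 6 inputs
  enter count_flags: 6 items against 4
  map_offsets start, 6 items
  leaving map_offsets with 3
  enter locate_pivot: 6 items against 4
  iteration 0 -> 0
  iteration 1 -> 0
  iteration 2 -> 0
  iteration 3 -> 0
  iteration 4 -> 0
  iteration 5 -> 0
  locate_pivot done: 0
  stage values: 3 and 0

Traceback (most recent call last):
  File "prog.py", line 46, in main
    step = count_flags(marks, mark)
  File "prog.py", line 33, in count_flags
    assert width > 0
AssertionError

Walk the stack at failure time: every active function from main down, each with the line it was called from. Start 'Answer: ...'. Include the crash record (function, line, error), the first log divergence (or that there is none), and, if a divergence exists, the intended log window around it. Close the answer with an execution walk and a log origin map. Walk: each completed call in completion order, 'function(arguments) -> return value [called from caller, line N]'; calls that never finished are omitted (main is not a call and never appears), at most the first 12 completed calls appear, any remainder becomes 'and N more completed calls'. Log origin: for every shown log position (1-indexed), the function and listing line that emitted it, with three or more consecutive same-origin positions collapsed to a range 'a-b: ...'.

Answer: main -> count_flags (called at line 46).
Core observation: Everything matches until log position 7, which reads 'iteration 1 -> 0' in place of 'iteration 1 -> 1'.
Crash: count_flags, line 33, AssertionError.
First divergence: position 7; shown 'iteration 1 -> 0' vs intended 'iteration 1 -> 1'.
Intended log window:
  5: enter locate_pivot: 6 items against 4
  6: iteration 0 -> 0
  7: iteration 1 -> 1
  8: iteration 2 -> 2
Execution walk:
  map_offsets([4, 10, 7, 3, 4, 8]) -> 3  [called from count_flags, line 30]
  locate_pivot([4, 10, 7, 3, 4, 8], 4) -> 0  [called from count_flags, line 31]
Log line origins:
  1: emitted by main (line 45)
  2: emitted by count_flags (line 29)
  3: emitted by map_offsets (line 2)
  4: emitted by map_offsets (line 7)
  5: emitted by locate_pivot (line 11)
  6-11: emitted by locate_pivot (line 16)
  12: emitted by locate_pivot (line 17)
  13: emitted by count_flags (line 32)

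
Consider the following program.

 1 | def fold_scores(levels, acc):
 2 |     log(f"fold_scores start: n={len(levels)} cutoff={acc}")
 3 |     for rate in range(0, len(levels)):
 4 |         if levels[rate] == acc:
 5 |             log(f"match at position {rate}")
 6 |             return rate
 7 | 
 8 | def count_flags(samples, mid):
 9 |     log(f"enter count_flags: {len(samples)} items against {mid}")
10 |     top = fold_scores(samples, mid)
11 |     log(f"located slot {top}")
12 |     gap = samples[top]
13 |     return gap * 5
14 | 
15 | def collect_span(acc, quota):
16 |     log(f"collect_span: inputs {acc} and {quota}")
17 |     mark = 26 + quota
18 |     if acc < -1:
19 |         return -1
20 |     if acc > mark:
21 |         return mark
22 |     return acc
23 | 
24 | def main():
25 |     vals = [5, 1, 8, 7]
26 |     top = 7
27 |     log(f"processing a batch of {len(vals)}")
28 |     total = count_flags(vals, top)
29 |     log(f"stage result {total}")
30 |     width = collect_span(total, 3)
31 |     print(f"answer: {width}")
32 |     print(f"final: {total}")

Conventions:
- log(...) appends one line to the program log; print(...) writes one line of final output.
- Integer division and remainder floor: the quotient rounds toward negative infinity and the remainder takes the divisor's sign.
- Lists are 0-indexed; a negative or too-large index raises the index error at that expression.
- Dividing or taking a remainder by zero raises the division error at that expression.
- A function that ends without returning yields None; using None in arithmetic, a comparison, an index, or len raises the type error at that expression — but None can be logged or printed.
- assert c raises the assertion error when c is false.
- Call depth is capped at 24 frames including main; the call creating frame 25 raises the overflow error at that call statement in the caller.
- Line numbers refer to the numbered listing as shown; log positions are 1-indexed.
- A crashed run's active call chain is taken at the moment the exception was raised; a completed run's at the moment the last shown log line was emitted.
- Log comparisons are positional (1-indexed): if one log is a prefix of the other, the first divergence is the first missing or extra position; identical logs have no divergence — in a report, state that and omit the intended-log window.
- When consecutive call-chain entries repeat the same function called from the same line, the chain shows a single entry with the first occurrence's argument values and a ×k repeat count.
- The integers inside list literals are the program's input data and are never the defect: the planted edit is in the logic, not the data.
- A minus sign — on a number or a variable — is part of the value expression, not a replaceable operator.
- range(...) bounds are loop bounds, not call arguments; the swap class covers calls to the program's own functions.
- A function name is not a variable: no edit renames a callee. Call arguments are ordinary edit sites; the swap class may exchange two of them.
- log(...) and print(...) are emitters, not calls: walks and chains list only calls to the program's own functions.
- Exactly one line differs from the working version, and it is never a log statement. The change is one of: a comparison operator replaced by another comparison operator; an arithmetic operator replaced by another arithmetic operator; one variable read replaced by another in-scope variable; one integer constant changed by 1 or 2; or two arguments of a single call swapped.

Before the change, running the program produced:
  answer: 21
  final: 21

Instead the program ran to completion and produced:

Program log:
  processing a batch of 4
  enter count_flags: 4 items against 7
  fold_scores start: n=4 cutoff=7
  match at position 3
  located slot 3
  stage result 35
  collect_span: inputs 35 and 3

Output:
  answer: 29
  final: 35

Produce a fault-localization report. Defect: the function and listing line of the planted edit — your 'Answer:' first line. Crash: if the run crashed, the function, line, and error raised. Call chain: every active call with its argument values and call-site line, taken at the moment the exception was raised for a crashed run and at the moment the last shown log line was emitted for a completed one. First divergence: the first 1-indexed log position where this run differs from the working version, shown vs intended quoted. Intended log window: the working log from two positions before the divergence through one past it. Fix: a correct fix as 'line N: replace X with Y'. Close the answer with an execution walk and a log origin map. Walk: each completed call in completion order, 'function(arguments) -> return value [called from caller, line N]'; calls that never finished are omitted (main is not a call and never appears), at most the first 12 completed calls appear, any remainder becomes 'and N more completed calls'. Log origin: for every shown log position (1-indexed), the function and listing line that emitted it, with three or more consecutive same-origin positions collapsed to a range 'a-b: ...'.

Answer: the defect is in count_flags at line 13.
The tell: At log position 6 the runs split — shown 'stage result 35', but the working version logs 'stage result 21'.
Call chain: main -> collect_span(35, 3) (called at line 30).
First divergence: at position 6 the run shows 'stage result 35' where the working version logs 'stage result 21'.
Intended log window:
  4: match at position 3
  5: located slot 3
  6: stage result 21
  7: collect_span: inputs 21 and 3
Execution walk:
  fold_scores([5, 1, 8, 7], 7) -> 3  [called from count_flags, line 10]
  count_flags([5, 1, 8, 7], 7) -> 35  [called from main, line 28]
  collect_span(35, 3) -> 29  [called from main, line 30]
Log line origins:
  1: from main, line 27
  2: from count_flags, line 9
  3: from fold_scores, line 2
  4: from fold_scores, line 5
  5: from count_flags, line 11
  6: from main, line 29
  7: from collect_span, line 16
A correct fix: line 13: replace `5` with `3`.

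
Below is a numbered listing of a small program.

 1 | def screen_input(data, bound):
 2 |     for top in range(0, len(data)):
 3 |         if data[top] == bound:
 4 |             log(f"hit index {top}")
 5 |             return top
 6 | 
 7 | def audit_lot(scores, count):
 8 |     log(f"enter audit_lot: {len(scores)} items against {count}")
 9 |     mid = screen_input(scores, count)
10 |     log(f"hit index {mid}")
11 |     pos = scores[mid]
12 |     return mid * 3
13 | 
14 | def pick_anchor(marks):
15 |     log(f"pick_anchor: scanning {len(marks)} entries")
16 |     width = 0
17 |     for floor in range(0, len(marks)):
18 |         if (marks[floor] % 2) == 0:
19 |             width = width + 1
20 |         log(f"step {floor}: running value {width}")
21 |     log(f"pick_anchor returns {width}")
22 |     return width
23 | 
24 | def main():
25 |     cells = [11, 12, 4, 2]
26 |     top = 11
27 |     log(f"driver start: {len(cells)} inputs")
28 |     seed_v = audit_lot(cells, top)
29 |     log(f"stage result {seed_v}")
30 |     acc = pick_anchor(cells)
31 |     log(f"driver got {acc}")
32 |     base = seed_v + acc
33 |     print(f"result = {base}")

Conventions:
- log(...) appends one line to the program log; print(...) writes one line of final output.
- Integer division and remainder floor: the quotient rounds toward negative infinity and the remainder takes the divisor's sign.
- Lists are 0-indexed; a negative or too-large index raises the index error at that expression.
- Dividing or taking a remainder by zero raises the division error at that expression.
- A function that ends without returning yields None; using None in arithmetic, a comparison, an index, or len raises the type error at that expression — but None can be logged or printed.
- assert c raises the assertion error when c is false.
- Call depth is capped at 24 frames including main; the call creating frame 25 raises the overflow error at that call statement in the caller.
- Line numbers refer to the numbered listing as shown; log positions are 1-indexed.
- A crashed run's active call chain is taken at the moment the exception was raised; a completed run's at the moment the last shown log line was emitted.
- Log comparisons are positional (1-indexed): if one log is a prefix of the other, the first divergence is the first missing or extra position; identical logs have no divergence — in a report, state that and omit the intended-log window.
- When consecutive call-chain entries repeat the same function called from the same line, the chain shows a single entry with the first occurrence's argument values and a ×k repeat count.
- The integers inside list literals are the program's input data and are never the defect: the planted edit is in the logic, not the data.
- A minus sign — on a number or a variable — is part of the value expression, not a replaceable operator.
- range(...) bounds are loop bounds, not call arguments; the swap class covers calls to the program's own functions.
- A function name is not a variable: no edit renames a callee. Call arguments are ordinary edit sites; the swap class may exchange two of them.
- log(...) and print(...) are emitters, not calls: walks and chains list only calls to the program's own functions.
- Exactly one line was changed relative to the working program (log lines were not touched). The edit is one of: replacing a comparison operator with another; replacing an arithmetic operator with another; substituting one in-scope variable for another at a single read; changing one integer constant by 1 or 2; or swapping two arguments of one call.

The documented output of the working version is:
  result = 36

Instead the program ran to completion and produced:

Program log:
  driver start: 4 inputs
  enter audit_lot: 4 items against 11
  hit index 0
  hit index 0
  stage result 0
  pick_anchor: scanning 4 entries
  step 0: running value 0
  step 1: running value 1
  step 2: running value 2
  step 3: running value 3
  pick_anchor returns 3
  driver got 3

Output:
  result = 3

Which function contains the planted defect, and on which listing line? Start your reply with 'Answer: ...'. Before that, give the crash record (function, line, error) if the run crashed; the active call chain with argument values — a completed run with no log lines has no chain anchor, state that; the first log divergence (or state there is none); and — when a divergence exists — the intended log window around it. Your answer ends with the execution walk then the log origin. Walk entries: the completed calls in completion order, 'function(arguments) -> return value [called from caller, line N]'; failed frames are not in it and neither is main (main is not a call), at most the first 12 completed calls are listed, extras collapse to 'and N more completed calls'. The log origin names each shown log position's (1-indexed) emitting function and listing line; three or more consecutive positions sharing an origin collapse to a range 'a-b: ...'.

Answer: the defect is in audit_lot at line 12.
Key fact: The earliest visible damage is log position 5 — 'stage result 0' rather than the intended 'stage result 33'.
Call chain: main.
First divergence: position 5; shown 'stage result 0' vs intended 'stage result 33'.
Intended log window:
  3: hit index 0
  4: hit index 0
  5: stage result 33
  6: pick_anchor: scanning 4 entries
Execution walk:
  screen_input([11, 12, 4, 2], 11) -> 0  [called from audit_lot, line 9]
  audit_lot([11, 12, 4, 2], 11) -> 0  [called from main, line 28]
  pick_anchor([11, 12, 4, 2]) -> 3  [called from main, line 30]
Log origins:
  1: from main, line 27
  2: from audit_lot, line 8
  3: from screen_input, line 4
  4: from audit_lot, line 10
  5: from main, line 29
  6: from pick_anchor, line 15
  7-10: from pick_anchor, line 20
  11: from pick_anchor, line 21
  12: from main, line 31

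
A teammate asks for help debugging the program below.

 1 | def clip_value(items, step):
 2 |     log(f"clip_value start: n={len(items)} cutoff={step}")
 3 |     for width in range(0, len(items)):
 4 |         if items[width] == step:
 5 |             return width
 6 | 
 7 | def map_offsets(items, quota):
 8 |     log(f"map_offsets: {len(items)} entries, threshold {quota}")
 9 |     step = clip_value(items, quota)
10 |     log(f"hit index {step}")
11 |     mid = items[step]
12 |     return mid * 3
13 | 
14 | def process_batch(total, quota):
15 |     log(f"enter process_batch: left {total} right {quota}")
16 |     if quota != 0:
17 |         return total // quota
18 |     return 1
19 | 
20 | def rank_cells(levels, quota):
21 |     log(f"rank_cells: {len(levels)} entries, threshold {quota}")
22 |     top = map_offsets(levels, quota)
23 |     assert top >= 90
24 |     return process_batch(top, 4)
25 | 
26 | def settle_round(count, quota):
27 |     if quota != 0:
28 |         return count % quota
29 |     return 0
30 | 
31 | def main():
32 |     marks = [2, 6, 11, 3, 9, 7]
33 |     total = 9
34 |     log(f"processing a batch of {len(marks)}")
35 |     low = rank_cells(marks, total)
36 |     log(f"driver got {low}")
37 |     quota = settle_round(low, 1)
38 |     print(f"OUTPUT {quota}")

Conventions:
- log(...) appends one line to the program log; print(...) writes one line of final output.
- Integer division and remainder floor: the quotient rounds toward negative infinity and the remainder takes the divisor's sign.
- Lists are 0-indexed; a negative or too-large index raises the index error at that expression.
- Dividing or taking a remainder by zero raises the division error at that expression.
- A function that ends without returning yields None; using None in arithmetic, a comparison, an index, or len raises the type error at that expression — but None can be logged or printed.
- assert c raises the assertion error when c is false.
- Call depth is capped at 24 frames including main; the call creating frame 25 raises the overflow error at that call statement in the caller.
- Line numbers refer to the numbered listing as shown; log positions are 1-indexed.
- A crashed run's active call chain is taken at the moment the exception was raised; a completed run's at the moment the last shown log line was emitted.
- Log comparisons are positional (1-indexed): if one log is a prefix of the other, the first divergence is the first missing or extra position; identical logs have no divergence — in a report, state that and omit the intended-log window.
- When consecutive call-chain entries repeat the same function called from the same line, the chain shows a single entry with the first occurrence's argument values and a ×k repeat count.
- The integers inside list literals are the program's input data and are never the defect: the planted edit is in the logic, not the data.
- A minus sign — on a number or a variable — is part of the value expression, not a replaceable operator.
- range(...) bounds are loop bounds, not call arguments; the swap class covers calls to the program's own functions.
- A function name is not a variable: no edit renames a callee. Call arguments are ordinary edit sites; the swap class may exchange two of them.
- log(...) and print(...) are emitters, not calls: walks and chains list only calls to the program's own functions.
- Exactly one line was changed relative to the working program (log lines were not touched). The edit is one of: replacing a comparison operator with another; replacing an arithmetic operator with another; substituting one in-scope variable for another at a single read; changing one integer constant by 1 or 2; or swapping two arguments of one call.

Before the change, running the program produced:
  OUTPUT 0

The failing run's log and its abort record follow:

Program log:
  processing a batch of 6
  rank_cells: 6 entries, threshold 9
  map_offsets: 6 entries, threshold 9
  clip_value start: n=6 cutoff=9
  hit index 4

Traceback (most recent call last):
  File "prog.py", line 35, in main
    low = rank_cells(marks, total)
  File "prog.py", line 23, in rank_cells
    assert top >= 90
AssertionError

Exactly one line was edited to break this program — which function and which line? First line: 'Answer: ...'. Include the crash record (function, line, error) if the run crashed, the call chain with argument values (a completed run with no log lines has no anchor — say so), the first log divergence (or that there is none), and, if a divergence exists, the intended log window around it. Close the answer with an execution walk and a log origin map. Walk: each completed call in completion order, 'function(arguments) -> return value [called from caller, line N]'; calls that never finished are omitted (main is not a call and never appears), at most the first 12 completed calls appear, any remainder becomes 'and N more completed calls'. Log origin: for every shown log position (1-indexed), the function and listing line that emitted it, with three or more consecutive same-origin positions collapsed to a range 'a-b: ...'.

Answer: the defect is in rank_cells at line 23.
The tell: The log ends early — 5 lines, where the working version next logs 'enter process_batch: left 27 right 4'.
Crash: rank_cells, line 23, AssertionError.
Call chain: main -> rank_cells([2, 6, 11, 3, 9, 7], 9) (called at line 35).
First divergence: position 6; the shown log stops at 5 lines while the working version next logs 'enter process_batch: left 27 right 4'.
Intended log window:
  4: clip_value start: n=6 cutoff=9
  5: hit index 4
  6: enter process_batch: left 27 right 4
  7: driver got 6
Execution walk:
  clip_value([2, 6, 11, 3, 9, 7], 9) -> 4  [called from map_offsets, line 9]
  map_offsets([2, 6, 11, 3, 9, 7], 9) -> 27  [called from rank_cells, line 22]
Log line origins:
  1: emitted by main (line 34)
  2: emitted by rank_cells (line 21)
  3: emitted by map_offsets (line 8)
  4: emitted by clip_value (line 2)
  5: emitted by map_offsets (line 10)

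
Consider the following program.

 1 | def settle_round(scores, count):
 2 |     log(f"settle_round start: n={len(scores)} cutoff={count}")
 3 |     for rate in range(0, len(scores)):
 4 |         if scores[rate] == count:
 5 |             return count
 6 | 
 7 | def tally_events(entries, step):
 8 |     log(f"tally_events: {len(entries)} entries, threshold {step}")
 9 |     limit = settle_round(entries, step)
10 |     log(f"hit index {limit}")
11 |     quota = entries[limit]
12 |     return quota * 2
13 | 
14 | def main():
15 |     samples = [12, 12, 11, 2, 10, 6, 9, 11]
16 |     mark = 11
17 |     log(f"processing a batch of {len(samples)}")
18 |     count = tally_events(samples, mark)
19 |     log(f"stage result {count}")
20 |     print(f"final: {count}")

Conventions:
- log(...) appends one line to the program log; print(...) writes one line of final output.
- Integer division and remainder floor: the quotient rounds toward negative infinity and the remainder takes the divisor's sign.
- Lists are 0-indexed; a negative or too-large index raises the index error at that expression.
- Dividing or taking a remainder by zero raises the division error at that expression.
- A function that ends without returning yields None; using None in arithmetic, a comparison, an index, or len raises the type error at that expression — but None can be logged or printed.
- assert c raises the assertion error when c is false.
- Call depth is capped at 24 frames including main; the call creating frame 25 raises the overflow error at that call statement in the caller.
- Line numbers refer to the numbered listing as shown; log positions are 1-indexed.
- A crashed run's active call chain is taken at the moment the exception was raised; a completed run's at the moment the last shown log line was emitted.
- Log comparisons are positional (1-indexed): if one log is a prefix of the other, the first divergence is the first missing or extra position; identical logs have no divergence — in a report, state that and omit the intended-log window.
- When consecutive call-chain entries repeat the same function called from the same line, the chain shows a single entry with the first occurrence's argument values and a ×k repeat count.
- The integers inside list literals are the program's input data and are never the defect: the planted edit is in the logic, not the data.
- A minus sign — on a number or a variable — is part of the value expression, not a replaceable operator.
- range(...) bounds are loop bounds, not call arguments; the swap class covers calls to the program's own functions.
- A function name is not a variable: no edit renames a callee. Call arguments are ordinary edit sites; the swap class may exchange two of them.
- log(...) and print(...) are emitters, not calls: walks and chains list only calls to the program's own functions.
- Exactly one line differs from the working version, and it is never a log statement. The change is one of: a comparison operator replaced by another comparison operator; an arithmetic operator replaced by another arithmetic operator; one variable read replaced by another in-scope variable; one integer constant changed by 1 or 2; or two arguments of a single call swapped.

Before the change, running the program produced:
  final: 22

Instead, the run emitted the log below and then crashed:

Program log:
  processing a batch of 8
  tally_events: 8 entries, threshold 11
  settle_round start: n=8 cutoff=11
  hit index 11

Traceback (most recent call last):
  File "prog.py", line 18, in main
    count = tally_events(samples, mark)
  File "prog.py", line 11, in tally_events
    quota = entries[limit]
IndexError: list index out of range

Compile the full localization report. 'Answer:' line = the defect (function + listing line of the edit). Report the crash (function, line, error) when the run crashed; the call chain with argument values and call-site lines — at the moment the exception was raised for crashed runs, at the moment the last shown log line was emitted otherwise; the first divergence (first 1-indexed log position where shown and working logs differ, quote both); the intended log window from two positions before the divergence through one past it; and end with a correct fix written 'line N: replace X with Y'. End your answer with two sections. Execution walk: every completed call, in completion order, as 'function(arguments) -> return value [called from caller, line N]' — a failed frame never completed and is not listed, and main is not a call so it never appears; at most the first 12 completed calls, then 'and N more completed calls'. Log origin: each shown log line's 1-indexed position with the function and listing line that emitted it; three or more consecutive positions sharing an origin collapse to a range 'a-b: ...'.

Answer: the defect is in settle_round at line 5.
Key fact: Log line 4 is where behavior first shows: 'hit index 11' appears instead of 'hit index 2'.
Crash: tally_events, line 11, IndexError.
Call chain: main -> tally_events([12, 12, 11, 2, 10, 6, 9, 11], 11) (called at line 18).
First divergence: at position 4 the run shows 'hit index 11' where the working version logs 'hit index 2'.
Intended log window:
  2: tally_events: 8 entries, threshold 11
  3: settle_round start: n=8 cutoff=11
  4: hit index 2
  5: stage result 22
Execution walk:
  settle_round([12, 12, 11, 2, 10, 6, 9, 11], 11) -> 11  [called from tally_events, line 9]
Origin of each log line:
  1: from main, line 17
  2: from tally_events, line 8
  3: from settle_round, line 2
  4: from tally_events, line 10
A correct fix: line 5: replace `count` with `rate`.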